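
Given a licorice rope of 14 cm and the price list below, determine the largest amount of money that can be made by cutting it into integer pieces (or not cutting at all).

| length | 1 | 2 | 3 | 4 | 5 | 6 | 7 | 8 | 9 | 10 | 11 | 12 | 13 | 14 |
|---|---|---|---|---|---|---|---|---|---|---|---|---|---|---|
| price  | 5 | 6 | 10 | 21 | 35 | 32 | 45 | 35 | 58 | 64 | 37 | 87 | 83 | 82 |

Let R[k] be the best obtainable value from length k. For each k, try every first piece i and keep the best of price[i] + R[k−i].
R[1] = 5
R[2] = max(5+5, 6+0) = 10
R[3] = max(5+10, 6+5, 10+0) = 15
R[4] = max(5+15, 6+10, 10+5, 21+0) = 21
R[5] = max(5+21, 6+15, 10+10, 21+5, 35+0) = 35
R[6] = max(5+35, 6+21, 10+15, 21+10, 35+5, 32+0) = 40
R[7] = max(5+40, 6+35, 10+21, …, 32+5, 45+0) = 45
R[8] = max(5+45, 6+40, 10+35, …, 45+5, 35+0) = 50
R[9] = max(5+50, 6+45, 10+40, …, 35+5, 58+0) = 58
R[10] = max(5+58, 6+50, 10+45, …, 58+5, 64+0) = 70
R[11] = max(5+70, 6+58, 10+50, …, 64+5, 37+0) = 75
R[12] = max(5+75, 6+70, 10+58, …, 37+5, 87+0) = 87
R[13] = max(5+87, 6+75, 10+70, …, 87+5, 83+0) = 92
R[14] = max(5+92, 6+87, 10+75, …, 83+5, 82+0) = 97
One optimal cutting: 12 + 1 + 1 → ¢87 + ¢5 + ¢5 = ¢97.

97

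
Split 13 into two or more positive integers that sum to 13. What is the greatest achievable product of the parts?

108

Fill m[k] for k=2..13: at each k try every first piece i and multiply by the better of (k−i) uncut or m[k−i].
m[2] = 1·max(1,0) = 1·1 = 1
m[3] = 1·max(2,1) = 1·2 = 2
m[4] = 2·max(2,1) = 2·2 = 4
m[5] = 2·max(3,2) = 2·3 = 6
m[6] = 3·max(3,2) = 3·3 = 9
m[7] = 2·max(5,6) = 2·6 = 12
m[8] = 2·max(6,9) = 2·9 = 18
m[9] = 3·max(6,9) = 3·9 = 27
m[10] = 2·max(8,18) = 2·18 = 36
m[11] = 2·max(9,27) = 2·27 = 54
m[12] = 3·max(9,27) = 3·27 = 81
m[13] = 2·max(11,54) = 2·54 = 108
One optimal split: 3 + 3 + 3 + 2 + 2; product 3·3·3·2·2 = 108.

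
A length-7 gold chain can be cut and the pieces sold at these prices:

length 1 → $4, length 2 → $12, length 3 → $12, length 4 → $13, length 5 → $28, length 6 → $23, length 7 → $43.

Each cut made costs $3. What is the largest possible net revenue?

43

Let r[k] be the best obtainable value from length k. For each k, try every first piece i and keep the best of price[i] + r[k−i] minus the 3 cut fee when i<k.
r[1] = 4
r[2] = 12
r[3] = 13  (first piece 1, then r[2]=12)
r[4] = 21  (first piece 2, then r[2]=12)
r[5] = 28
r[6] = 30  (first piece 2, then r[4]=21)
r[7] = 43
Best is to make no cuts and sell whole for $43.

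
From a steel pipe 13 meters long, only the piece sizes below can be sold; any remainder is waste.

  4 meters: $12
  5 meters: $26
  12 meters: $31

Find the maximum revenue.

Consider every possible first cut. r[k] is the best of p[i]+r[k−i] over all sellable i≤k.
r[1] = 0
r[2] = 0
r[3] = 0
r[4] = 12
r[5] = max(12+0, 26+0) = 26
r[6] = max(12+0, 26+0) = 26
r[7] = max(12+0, 26+0) = 26
r[8] = max(12+12, 26+0) = 26
r[9] = max(12+26, 26+12) = 38
r[10] = max(12+26, 26+26) = 52
r[11] = max(12+26, 26+26) = 52
r[12] = max(12+26, 26+26, 31+0) = 52
r[13] = max(12+38, 26+26, 31+0) = 52
One optimal cutting: pieces 5 + 5 with 3 meters of scrap → $52.

52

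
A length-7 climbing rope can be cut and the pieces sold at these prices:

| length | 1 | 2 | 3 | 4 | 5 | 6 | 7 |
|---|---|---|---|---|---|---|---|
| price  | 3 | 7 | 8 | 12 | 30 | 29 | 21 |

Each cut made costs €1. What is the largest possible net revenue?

36

Build net[k] bottom-up: net[k] = max over allowed piece i of (p[i] + net[k−i]) − 1 per cut.
net[1] = 3
net[2] = max(3+3-1, 7+0) = 7
net[3] = max(3+7-1, 7+3-1, 8+0) = 9
net[4] = max(3+9-1, 7+7-1, 8+3-1, 12+0) = 13
net[5] = max(3+13-1, 7+9-1, 8+7-1, 12+3-1, 30+0) = 30
net[6] = max(3+30-1, 7+13-1, 8+9-1, 12+7-1, 30+3-1, 29+0) = 32
net[7] = max(3+32-1, 7+30-1, 8+13-1, …, 29+3-1, 21+0) = 36
One optimal plan: pieces 5 + 2 (1 cut) → €37 − €1 = €36.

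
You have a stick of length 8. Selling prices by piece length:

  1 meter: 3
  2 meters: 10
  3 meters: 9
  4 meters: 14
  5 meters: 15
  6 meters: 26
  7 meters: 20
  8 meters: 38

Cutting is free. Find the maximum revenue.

40

Consider every possible first cut. best[k] is the best of p[i]+best[k−i] over all sellable i≤k.
best[1] = 3
best[2] = 10
best[3] = 13  (first piece 1, then best[2]=10)
best[4] = 20  (first piece 2, then best[2]=10)
best[5] = 23  (first piece 1, then best[4]=20)
best[6] = 30  (first piece 2, then best[4]=20)
best[7] = 33  (first piece 1, then best[6]=30)
best[8] = 40  (first piece 2, then best[6]=30)
One optimal cutting: 2 + 2 + 2 + 2 → 10 + 10 + 10 + 10 = 40.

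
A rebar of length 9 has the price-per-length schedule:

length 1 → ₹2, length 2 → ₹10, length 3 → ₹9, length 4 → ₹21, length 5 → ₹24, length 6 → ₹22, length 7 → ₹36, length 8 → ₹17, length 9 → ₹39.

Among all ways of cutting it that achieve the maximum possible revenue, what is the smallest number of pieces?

Consider every possible first cut. r[k] is the best of p[i]+r[k−i] over all sellable i≤k.
r[1] = 2
r[2] = 10
r[3] = 12  (first piece 1, then r[2]=10)
r[4] = 21
r[5] = 24
r[6] = 31  (first piece 2, then r[4]=21)
r[7] = 36
r[8] = 42  (first piece 4, then r[4]=21)
r[9] = 46  (first piece 2, then r[7]=36)
Maximum revenue is ₹46.
Now minimize piece count subject to staying optimal: for each k, pieces[k] = 1 + min over i with p[i]+r[k−i]=r[k] of pieces[k−i].
pieces[6] = 2
pieces[7] = 1
pieces[8] = 2
pieces[9] = 2

2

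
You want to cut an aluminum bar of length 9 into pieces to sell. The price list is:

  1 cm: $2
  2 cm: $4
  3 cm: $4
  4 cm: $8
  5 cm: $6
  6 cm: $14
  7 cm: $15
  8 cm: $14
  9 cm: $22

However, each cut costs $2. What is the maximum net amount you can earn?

Let net[k] be the best obtainable value from length k. For each k, try every first piece i and keep the best of price[i] + net[k−i] minus the 2 cut fee when i<k.
net[1] = 2
net[2] = max(2+2-2, 4+0) = 4
net[3] = max(2+4-2, 4+2-2, 4+0) = 4
net[4] = max(2+4-2, 4+4-2, 4+2-2, 8+0) = 8
net[5] = max(2+8-2, 4+4-2, 4+4-2, 8+2-2, 6+0) = 8
net[6] = max(2+8-2, 4+8-2, 4+4-2, 8+4-2, 6+2-2, 14+0) = 14
net[7] = max(2+14-2, 4+8-2, 4+8-2, …, 14+2-2, 15+0) = 15
net[8] = max(2+15-2, 4+14-2, 4+8-2, …, 15+2-2, 14+0) = 16
net[9] = max(2+16-2, 4+15-2, 4+14-2, …, 14+2-2, 22+0) = 22
Best is to make no cuts and sell whole for $22.

22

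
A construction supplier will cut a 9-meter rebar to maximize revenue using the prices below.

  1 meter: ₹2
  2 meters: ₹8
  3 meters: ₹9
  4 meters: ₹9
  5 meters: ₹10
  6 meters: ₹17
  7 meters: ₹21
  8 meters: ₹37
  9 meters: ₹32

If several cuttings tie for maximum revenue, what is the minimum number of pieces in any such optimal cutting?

2

Consider every possible first cut. r[k] is the best of p[i]+r[k−i] over all sellable i≤k.
r[1] = 2
r[2] = 8
r[3] = 10  (first piece 1, then r[2]=8)
r[4] = 16  (first piece 2, then r[2]=8)
r[5] = 18  (first piece 1, then r[4]=16)
r[6] = 24  (first piece 2, then r[4]=16)
r[7] = 26  (first piece 1, then r[6]=24)
r[8] = 37
r[9] = 39  (first piece 1, then r[8]=37)
Maximum revenue is ₹39.
Now minimize piece count subject to staying optimal: for each k, pieces[k] = 1 + min over i with p[i]+r[k−i]=r[k] of pieces[k−i].
pieces[6] = 3
pieces[7] = 4
pieces[8] = 1
pieces[9] = 2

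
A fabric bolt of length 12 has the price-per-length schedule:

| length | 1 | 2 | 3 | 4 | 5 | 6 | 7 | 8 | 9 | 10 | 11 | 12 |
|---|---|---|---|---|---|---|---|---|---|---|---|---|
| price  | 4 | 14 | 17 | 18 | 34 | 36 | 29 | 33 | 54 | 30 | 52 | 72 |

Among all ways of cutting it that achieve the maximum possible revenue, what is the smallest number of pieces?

6

Build r[k] bottom-up: r[k] = max over allowed piece i of (p[i] + r[k−i]).
r[1] = 4
r[2] = 14
r[3] = 18  (first piece 1, then r[2]=14)
r[4] = 28  (first piece 2, then r[2]=14)
r[5] = 34
r[6] = 42  (first piece 2, then r[4]=28)
r[7] = 48  (first piece 2, then r[5]=34)
r[8] = 56  (first piece 2, then r[6]=42)
r[9] = 62  (first piece 2, then r[7]=48)
r[10] = 70  (first piece 2, then r[8]=56)
r[11] = 76  (first piece 2, then r[9]=62)
r[12] = 84  (first piece 2, then r[10]=70)
Maximum revenue is $84.
Now minimize piece count subject to staying optimal: for each k, pieces[k] = 1 + min over i with p[i]+r[k−i]=r[k] of pieces[k−i].
pieces[9] = 3
pieces[10] = 5
pieces[11] = 4
pieces[12] = 6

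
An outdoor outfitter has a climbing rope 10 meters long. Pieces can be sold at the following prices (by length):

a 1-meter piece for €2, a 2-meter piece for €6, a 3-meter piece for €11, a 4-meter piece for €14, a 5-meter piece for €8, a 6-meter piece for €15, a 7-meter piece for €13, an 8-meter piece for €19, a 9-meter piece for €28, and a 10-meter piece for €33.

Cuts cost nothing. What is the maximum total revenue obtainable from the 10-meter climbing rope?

Build best[k] bottom-up: best[k] = max over allowed piece i of (p[i] + best[k−i]).
best[1] = 2
best[2] = 6
best[3] = 11
best[4] = 14
best[5] = 17  (first piece 2, then best[3]=11)
best[6] = 22  (first piece 3, then best[3]=11)
best[7] = 25  (first piece 3, then best[4]=14)
best[8] = 28  (first piece 2, then best[6]=22)
best[9] = 33  (first piece 3, then best[6]=22)
best[10] = 36  (first piece 3, then best[7]=25)
One optimal cutting: 4 + 3 + 3 → €14 + €11 + €11 = €36.

36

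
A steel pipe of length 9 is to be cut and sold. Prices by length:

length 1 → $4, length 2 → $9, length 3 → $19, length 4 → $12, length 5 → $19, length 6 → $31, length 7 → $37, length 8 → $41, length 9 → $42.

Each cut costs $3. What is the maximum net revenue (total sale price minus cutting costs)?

Build r[k] bottom-up: r[k] = max over allowed piece i of (p[i] + r[k−i]) − 3 per cut.
r[1] = 4
r[2] = max(4+4-3, 9+0) = 9
r[3] = max(4+9-3, 9+4-3, 19+0) = 19
r[4] = max(4+19-3, 9+9-3, 19+4-3, 12+0) = 20
r[5] = max(4+20-3, 9+19-3, 19+9-3, 12+4-3, 19+0) = 25
r[6] = max(4+25-3, 9+20-3, 19+19-3, 12+9-3, 19+4-3, 31+0) = 35
r[7] = max(4+35-3, 9+25-3, 19+20-3, …, 31+4-3, 37+0) = 37
r[8] = max(4+37-3, 9+35-3, 19+25-3, …, 37+4-3, 41+0) = 41
r[9] = max(4+41-3, 9+37-3, 19+35-3, …, 41+4-3, 42+0) = 51
One optimal plan: pieces 3 + 3 + 3 (2 cuts) → $57 − $6 = $51.

51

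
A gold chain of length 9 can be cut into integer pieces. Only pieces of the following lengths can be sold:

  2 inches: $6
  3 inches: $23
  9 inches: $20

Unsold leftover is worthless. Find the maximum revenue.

69

Let best[k] be the best obtainable value from length k. For each k, try every first piece i and keep the best of price[i] + best[k−i].
best[1] = 0
best[2] = 6
best[3] = max(6+0, 23+0) = 23
best[4] = max(6+6, 23+0) = 23
best[5] = max(6+23, 23+6) = 29
best[6] = max(6+23, 23+23) = 46
best[7] = max(6+29, 23+23) = 46
best[8] = max(6+46, 23+29) = 52
best[9] = max(6+46, 23+46, 20+0) = 69
One optimal cutting: 3 + 3 + 3 → $69.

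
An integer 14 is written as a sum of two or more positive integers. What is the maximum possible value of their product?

162

Define P[k] = max over 1≤i<k of i · max(k−i, P[k−i]); the inner max lets the remainder stay uncut if that's better.
P[2] = 1·max(1,0) = 1·1 = 1
P[3] = max(1·2, 2·1) = 2
P[4] = max(1·3, 2·2, 3·1) = 4
P[5] = max(1·4, 2·3, 3·2, 4·1) = 6
P[6] = max(1·6, 2·4, 3·3, 4·2, 5·1) = 9
P[7] = max(1·9, 2·6, 3·4, 4·3, 5·2, 6·1) = 12
P[8] = max(1·12, 2·9, 3·6, …, 6·2, 7·1) = 18
P[9] = max(1·18, 2·12, 3·9, …, 7·2, 8·1) = 27
P[10] = max(1·27, 2·18, 3·12, …, 8·2, 9·1) = 36
P[11] = max(1·36, 2·27, 3·18, …, 9·2, 10·1) = 54
P[12] = max(1·54, 2·36, 3·27, …, 10·2, 11·1) = 81
P[13] = max(1·81, 2·54, 3·36, …, 11·2, 12·1) = 108
P[14] = max(1·108, 2·81, 3·54, …, 12·2, 13·1) = 162
One optimal split: 3 + 3 + 3 + 3 + 2; product 3·3·3·3·2 = 162.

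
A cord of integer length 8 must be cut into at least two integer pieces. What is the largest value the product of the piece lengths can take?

Fill m[k] for k=2..8: at each k try every first piece i and multiply by the better of (k−i) uncut or m[k−i].
m[2] = 1*max(1,0) = 1*1 = 1
m[3] = 1*max(2,1) = 1*2 = 2
m[4] = 2*max(2,1) = 2*2 = 4
m[5] = 2*max(3,2) = 2*3 = 6
m[6] = 3*max(3,2) = 3*3 = 9
m[7] = 2*max(5,6) = 2*6 = 12
m[8] = 2*max(6,9) = 2*9 = 18
One optimal split: 3 + 3 + 2; product 3*3*2 = 18.

18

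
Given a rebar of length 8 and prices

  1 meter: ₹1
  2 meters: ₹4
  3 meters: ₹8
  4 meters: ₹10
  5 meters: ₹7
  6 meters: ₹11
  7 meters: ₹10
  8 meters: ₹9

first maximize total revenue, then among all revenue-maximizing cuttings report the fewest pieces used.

Let r[k] be the best obtainable value from length k. For each k, try every first piece i and keep the best of price[i] + r[k−i].
r[1] = 1
r[2] = max(1+1, 4+0) = 4
r[3] = max(1+4, 4+1, 8+0) = 8
r[4] = max(1+8, 4+4, 8+1, 10+0) = 10
r[5] = max(1+10, 4+8, 8+4, 10+1, 7+0) = 12
r[6] = max(1+12, 4+10, 8+8, 10+4, 7+1, 11+0) = 16
r[7] = max(1+16, 4+12, 8+10, …, 11+1, 10+0) = 18
r[8] = max(1+18, 4+16, 8+12, …, 10+1, 9+0) = 20
Maximum revenue is ₹20.
Now minimize piece count subject to staying optimal: for each k, pieces[k] = 1 + min over i with p[i]+r[k−i]=r[k] of pieces[k−i].
pieces[5] = 2
pieces[6] = 2
pieces[7] = 2
pieces[8] = 2

2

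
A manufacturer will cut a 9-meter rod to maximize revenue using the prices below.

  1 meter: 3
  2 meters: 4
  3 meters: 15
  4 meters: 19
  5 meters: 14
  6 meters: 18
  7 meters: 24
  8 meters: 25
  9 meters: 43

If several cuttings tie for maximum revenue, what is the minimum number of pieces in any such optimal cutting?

3

Consider every possible first cut. r[k] is the best of p[i]+r[k−i] over all sellable i≤k.
r[1] = 3
r[2] = max(3+3, 4+0) = 6
r[3] = max(3+6, 4+3, 15+0) = 15
r[4] = max(3+15, 4+6, 15+3, 19+0) = 19
r[5] = max(3+19, 4+15, 15+6, 19+3, 14+0) = 22
r[6] = max(3+22, 4+19, 15+15, 19+6, 14+3, 18+0) = 30
r[7] = max(3+30, 4+22, 15+19, …, 18+3, 24+0) = 34
r[8] = max(3+34, 4+30, 15+22, …, 24+3, 25+0) = 38
r[9] = max(3+38, 4+34, 15+30, …, 25+3, 43+0) = 45
Maximum revenue is 45.
Now minimize piece count subject to staying optimal: for each k, pieces[k] = 1 + min over i with p[i]+r[k−i]=r[k] of pieces[k−i].
pieces[6] = 2
pieces[7] = 2
pieces[8] = 2
pieces[9] = 3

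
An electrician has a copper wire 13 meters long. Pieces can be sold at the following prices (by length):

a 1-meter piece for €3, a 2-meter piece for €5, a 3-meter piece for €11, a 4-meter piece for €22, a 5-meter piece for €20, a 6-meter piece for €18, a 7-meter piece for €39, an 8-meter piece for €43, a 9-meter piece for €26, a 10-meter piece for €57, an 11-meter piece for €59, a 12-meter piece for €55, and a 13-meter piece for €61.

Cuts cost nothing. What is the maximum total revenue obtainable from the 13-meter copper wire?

Let best[k] be the best obtainable value from length k. For each k, try every first piece i and keep the best of price[i] + best[k−i].
best[1] = 3
best[2] = 6  (first piece 1, then best[1]=3)
best[3] = 11
best[4] = 22
best[5] = 25  (first piece 1, then best[4]=22)
best[6] = 28  (first piece 1, then best[5]=25)
best[7] = 39
best[8] = 44  (first piece 4, then best[4]=22)
best[9] = 47  (first piece 1, then best[8]=44)
best[10] = 57
best[11] = 61  (first piece 4, then best[7]=39)
best[12] = 66  (first piece 4, then best[8]=44)
best[13] = 69  (first piece 1, then best[12]=66)
One optimal cutting: 4 + 4 + 4 + 1 → €22 + €22 + €22 + €3 = €69.

69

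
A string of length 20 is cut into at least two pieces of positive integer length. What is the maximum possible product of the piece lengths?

1458

Let P[k] be the best product for length k (with at least one cut). For each first piece i, the rest contributes max(k−i, P[k−i]).
Small cases: P[2]=1, P[3]=2, P[4]=4, P[5]=6, P[6]=9, P[7]=12, P[8]=18, P[9]=27, P[10]=36, P[11]=54, P[12]=81, P[13]=108, P[14]=162, P[15]=243.
P[16] = max(1*243, 2*162, 3*108, …, 14*2, 15*1) = 324
P[17] = max(1*324, 2*243, 3*162, …, 15*2, 16*1) = 486
P[18] = max(1*486, 2*324, 3*243, …, 16*2, 17*1) = 729
P[19] = max(1*729, 2*486, 3*324, …, 17*2, 18*1) = 972
P[20] = max(1*972, 2*729, 3*486, …, 18*2, 19*1) = 1458
One optimal split: 3 + 3 + 3 + 3 + 3 + 3 + 2; product 3*3*3*3*3*3*2 = 1458.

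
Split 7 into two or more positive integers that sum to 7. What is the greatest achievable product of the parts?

Fill prod[k] for k=2..7: at each k try every first piece i and multiply by the better of (k−i) uncut or prod[k−i].
prod[2] = 1·max(1,0) = 1·1 = 1
prod[3] = 1·max(2,1) = 1·2 = 2
prod[4] = 2·max(2,1) = 2·2 = 4
prod[5] = 2·max(3,2) = 2·3 = 6
prod[6] = 3·max(3,2) = 3·3 = 9
prod[7] = 2·max(5,6) = 2·6 = 12
One optimal split: 3 + 2 + 2; product 3·2·2 = 12.

12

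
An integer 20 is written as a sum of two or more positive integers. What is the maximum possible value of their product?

Let m[k] be the best product for length k (with at least one cut). For each first piece i, the rest contributes max(k−i, m[k−i]).
Small cases: m[2]=1, m[3]=2, m[4]=4, m[5]=6, m[6]=9, m[7]=12, m[8]=18, m[9]=27, m[10]=36, m[11]=54, m[12]=81, m[13]=108.
m[14] = max(1*108, 2*81, 3*54, …, 12*2, 13*1) = 162
m[15] = max(1*162, 2*108, 3*81, …, 13*2, 14*1) = 243
m[16] = max(1*243, 2*162, 3*108, …, 14*2, 15*1) = 324
m[17] = max(1*324, 2*243, 3*162, …, 15*2, 16*1) = 486
m[18] = max(1*486, 2*324, 3*243, …, 16*2, 17*1) = 729
m[19] = max(1*729, 2*486, 3*324, …, 17*2, 18*1) = 972
m[20] = max(1*972, 2*729, 3*486, …, 18*2, 19*1) = 1458
One optimal split: 3 + 3 + 3 + 3 + 3 + 3 + 2; product 3*3*3*3*3*3*2 = 1458.

1458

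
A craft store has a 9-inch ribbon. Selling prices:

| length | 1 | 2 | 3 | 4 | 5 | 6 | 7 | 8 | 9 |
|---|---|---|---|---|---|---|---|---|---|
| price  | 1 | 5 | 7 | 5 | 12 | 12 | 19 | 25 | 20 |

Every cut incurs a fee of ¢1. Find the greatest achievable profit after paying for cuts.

Consider every possible first cut. r[k] is the best of p[i]+r[k−i] over all sellable i≤k, charging 1 whenever i<k.
r[1] = 1
r[2] = 5
r[3] = 7
r[4] = 9  (first piece 2, then r[2]=5)
r[5] = 12
r[6] = 13  (first piece 2, then r[4]=9)
r[7] = 19
r[8] = 25
r[9] = 25  (first piece 1, then r[8]=25)
One optimal plan: pieces 8 + 1 (1 cut) → ¢26 − ¢1 = ¢25.

25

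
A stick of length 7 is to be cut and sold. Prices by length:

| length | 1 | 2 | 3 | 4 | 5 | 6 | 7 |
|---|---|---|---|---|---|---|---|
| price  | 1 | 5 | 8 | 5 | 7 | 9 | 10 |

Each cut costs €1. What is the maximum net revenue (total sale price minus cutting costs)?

Build net[k] bottom-up: net[k] = max over allowed piece i of (p[i] + net[k−i]) − 1 per cut.
net[1] = 1
net[2] = max(1+1-1, 5+0) = 5
net[3] = max(1+5-1, 5+1-1, 8+0) = 8
net[4] = max(1+8-1, 5+5-1, 8+1-1, 5+0) = 9
net[5] = max(1+9-1, 5+8-1, 8+5-1, 5+1-1, 7+0) = 12
net[6] = max(1+12-1, 5+9-1, 8+8-1, 5+5-1, 7+1-1, 9+0) = 15
net[7] = max(1+15-1, 5+12-1, 8+9-1, …, 9+1-1, 10+0) = 16
One optimal plan: pieces 3 + 2 + 2 (2 cuts) → €18 − €2 = €16.

16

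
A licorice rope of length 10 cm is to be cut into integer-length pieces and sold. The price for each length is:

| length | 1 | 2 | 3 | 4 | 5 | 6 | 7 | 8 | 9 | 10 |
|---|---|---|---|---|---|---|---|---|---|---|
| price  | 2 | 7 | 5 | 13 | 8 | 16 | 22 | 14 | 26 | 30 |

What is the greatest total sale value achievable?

35

Consider every possible first cut. best[k] is the best of p[i]+best[k−i] over all sellable i≤k.
best[1] = 2
best[2] = 7
best[3] = 9  (first piece 1, then best[2]=7)
best[4] = 14  (first piece 2, then best[2]=7)
best[5] = 16  (first piece 1, then best[4]=14)
best[6] = 21  (first piece 2, then best[4]=14)
best[7] = 23  (first piece 1, then best[6]=21)
best[8] = 28  (first piece 2, then best[6]=21)
best[9] = 30  (first piece 1, then best[8]=28)
best[10] = 35  (first piece 2, then best[8]=28)
One optimal cutting: 2 + 2 + 2 + 2 + 2 → ¢7 + ¢7 + ¢7 + ¢7 + ¢7 = ¢35.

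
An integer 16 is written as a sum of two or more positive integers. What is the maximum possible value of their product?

Define m[k] = max over 1≤i<k of i · max(k−i, m[k−i]); the inner max lets the remainder stay uncut if that's better.
Small cases: m[2]=1, m[3]=2, m[4]=4, m[5]=6, m[6]=9, m[7]=12, m[8]=18, m[9]=27, m[10]=36.
m[11] = 2·max(9,27) = 2·27 = 54
m[12] = 3·max(9,27) = 3·27 = 81
m[13] = 2·max(11,54) = 2·54 = 108
m[14] = 2·max(12,81) = 2·81 = 162
m[15] = 3·max(12,81) = 3·81 = 243
m[16] = 2·max(14,162) = 2·162 = 324
One optimal split: 3 + 3 + 3 + 3 + 2 + 2; product 3·3·3·3·2·2 = 324.

324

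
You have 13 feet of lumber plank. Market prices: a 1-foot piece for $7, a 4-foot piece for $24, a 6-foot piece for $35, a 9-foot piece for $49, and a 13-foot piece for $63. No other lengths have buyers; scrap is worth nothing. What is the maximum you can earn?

Build best[k] bottom-up: best[k] = max over allowed piece i of (p[i] + best[k−i]).
best[1] = 7
best[2] = 14  (first piece 1, then best[1]=7)
best[3] = 21  (first piece 1, then best[2]=14)
best[4] = max(7+21, 24+0) = 28
best[5] = max(7+28, 24+7) = 35
best[6] = max(7+35, 24+14, 35+0) = 42
best[7] = max(7+42, 24+21, 35+7) = 49
best[8] = max(7+49, 24+28, 35+14) = 56
best[9] = max(7+56, 24+35, 35+21, 49+0) = 63
best[10] = max(7+63, 24+42, 35+28, 49+7) = 70
best[11] = max(7+70, 24+49, 35+35, 49+14) = 77
best[12] = max(7+77, 24+56, 35+42, 49+21) = 84
best[13] = max(7+84, 24+63, 35+49, 49+28, 63+0) = 91
One optimal cutting: 1 + 1 + 1 + 1 + 1 + 1 + 1 + 1 + 1 + 1 + 1 + 1 + 1 → $91.

91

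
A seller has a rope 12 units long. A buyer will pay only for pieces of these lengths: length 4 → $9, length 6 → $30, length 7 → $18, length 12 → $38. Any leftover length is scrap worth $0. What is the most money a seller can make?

60

Let r[k] be the best obtainable value from length k. For each k, try every first piece i and keep the best of price[i] + r[k−i].
r[1] = 0
r[2] = 0
r[3] = 0
r[4] = 9
r[5] = 9
r[6] = 30
r[7] = 30
r[8] = 30
r[9] = 30
r[10] = 39  (first piece 4, then r[6]=30)
r[11] = 39
r[12] = 60  (first piece 6, then r[6]=30)
One optimal cutting: 6 + 6 → $60.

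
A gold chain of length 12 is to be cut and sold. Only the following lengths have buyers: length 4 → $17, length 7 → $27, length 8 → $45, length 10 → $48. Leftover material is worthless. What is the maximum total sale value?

Build r[k] bottom-up: r[k] = max over allowed piece i of (p[i] + r[k−i]).
r[1] = 0
r[2] = 0
r[3] = 0
r[4] = 17
r[5] = 17
r[6] = 17
r[7] = 27
r[8] = 45
r[9] = 45
r[10] = 48
r[11] = 48
r[12] = 62  (first piece 4, then r[8]=45)
One optimal cutting: 8 + 4 → $62.

62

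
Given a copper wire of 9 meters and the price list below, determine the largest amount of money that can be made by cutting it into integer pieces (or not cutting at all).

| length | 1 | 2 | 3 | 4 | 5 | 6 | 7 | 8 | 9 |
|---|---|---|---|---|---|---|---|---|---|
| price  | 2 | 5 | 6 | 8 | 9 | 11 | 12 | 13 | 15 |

Let r[k] be the best obtainable value from length k. For each k, try every first piece i and keep the best of price[i] + r[k−i].
r[1] = 2
r[2] = max(2+2, 5+0) = 5
r[3] = max(2+5, 5+2, 6+0) = 7
r[4] = max(2+7, 5+5, 6+2, 8+0) = 10
r[5] = max(2+10, 5+7, 6+5, 8+2, 9+0) = 12
r[6] = max(2+12, 5+10, 6+7, 8+5, 9+2, 11+0) = 15
r[7] = max(2+15, 5+12, 6+10, …, 11+2, 12+0) = 17
r[8] = max(2+17, 5+15, 6+12, …, 12+2, 13+0) = 20
r[9] = max(2+20, 5+17, 6+15, …, 13+2, 15+0) = 22
One optimal cutting: 2 + 2 + 2 + 2 + 1 → €5 + €5 + €5 + €5 + €2 = €22.

22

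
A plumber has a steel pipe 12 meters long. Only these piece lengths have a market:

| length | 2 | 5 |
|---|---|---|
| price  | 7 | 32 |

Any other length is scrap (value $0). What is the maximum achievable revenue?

71

Consider every possible first cut. best[k] is the best of p[i]+best[k−i] over all sellable i≤k.
best[1] = 0
best[2] = 7
best[3] = 7
best[4] = 14  (first piece 2, then best[2]=7)
best[5] = max(7+7, 32+0) = 32
best[6] = max(7+14, 32+0) = 32
best[7] = max(7+32, 32+7) = 39
best[8] = max(7+32, 32+7) = 39
best[9] = max(7+39, 32+14) = 46
best[10] = max(7+39, 32+32) = 64
best[11] = max(7+46, 32+32) = 64
best[12] = max(7+64, 32+39) = 71
One optimal cutting: 5 + 5 + 2 → $71.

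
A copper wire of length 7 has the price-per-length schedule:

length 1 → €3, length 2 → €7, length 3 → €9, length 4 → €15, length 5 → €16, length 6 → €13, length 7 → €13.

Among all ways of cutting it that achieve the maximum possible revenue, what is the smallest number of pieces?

Build r[k] bottom-up: r[k] = max over allowed piece i of (p[i] + r[k−i]).
r[1] = 3
r[2] = max(3+3, 7+0) = 7
r[3] = max(3+7, 7+3, 9+0) = 10
r[4] = max(3+10, 7+7, 9+3, 15+0) = 15
r[5] = max(3+15, 7+10, 9+7, 15+3, 16+0) = 18
r[6] = max(3+18, 7+15, 9+10, 15+7, 16+3, 13+0) = 22
r[7] = max(3+22, 7+18, 9+15, …, 13+3, 13+0) = 25
Maximum revenue is €25.
Now minimize piece count subject to staying optimal: for each k, pieces[k] = 1 + min over i with p[i]+r[k−i]=r[k] of pieces[k−i].
pieces[4] = 1
pieces[5] = 2
pieces[6] = 2
pieces[7] = 3

3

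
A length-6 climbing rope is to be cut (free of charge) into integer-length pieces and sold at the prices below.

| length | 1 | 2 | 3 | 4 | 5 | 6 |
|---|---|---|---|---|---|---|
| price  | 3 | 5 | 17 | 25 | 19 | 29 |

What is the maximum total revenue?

34

Consider every possible first cut. best[k] is the best of p[i]+best[k−i] over all sellable i≤k.
best[1] = 3
best[2] = 6  (first piece 1, then best[1]=3)
best[3] = 17
best[4] = 25
best[5] = 28  (first piece 1, then best[4]=25)
best[6] = 34  (first piece 3, then best[3]=17)
One optimal cutting: 3 + 3 → €17 + €17 = €34.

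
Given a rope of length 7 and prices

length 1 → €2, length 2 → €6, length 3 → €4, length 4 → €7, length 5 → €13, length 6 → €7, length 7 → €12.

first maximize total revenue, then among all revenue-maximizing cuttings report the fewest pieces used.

4

Consider every possible first cut. r[k] is the best of p[i]+r[k−i] over all sellable i≤k.
r[1] = 2
r[2] = 6
r[3] = 8  (first piece 1, then r[2]=6)
r[4] = 12  (first piece 2, then r[2]=6)
r[5] = 14  (first piece 1, then r[4]=12)
r[6] = 18  (first piece 2, then r[4]=12)
r[7] = 20  (first piece 1, then r[6]=18)
Maximum revenue is €20.
Now minimize piece count subject to staying optimal: for each k, pieces[k] = 1 + min over i with p[i]+r[k−i]=r[k] of pieces[k−i].
pieces[4] = 2
pieces[5] = 3
pieces[6] = 3
pieces[7] = 4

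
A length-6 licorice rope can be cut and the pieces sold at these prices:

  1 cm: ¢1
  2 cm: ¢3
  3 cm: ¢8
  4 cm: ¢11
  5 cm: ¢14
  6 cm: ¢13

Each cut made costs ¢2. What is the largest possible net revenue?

Let v[k] be the best obtainable value from length k. For each k, try every first piece i and keep the best of price[i] + v[k−i] minus the 2 cut fee when i<k.
v[1] = 1
v[2] = 3
v[3] = 8
v[4] = 11
v[5] = 14
v[6] = 14  (first piece 3, then v[3]=8)
One optimal plan: pieces 3 + 3 (1 cut) → ¢16 − ¢2 = ¢14.

14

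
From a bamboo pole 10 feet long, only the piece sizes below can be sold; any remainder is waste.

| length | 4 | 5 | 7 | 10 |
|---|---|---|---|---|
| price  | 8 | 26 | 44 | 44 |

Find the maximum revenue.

Build f[k] bottom-up: f[k] = max over allowed piece i of (p[i] + f[k−i]).
f[1] = 0
f[2] = 0
f[3] = 0
f[4] = 8
f[5] = max(8+0, 26+0) = 26
f[6] = max(8+0, 26+0) = 26
f[7] = max(8+0, 26+0, 44+0) = 44
f[8] = max(8+8, 26+0, 44+0) = 44
f[9] = max(8+26, 26+8, 44+0) = 44
f[10] = max(8+26, 26+26, 44+0, 44+0) = 52
One optimal cutting: 5 + 5 → $52.

52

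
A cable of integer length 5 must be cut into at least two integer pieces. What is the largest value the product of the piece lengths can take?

6

Let f[k] be the best product for length k (with at least one cut). For each first piece i, the rest contributes max(k−i, f[k−i]).
f[2] = 1*max(1,0) = 1*1 = 1
f[3] = 1*max(2,1) = 1*2 = 2
f[4] = 2*max(2,1) = 2*2 = 4
f[5] = 2*max(3,2) = 2*3 = 6
One optimal split: 3 + 2; product 3*2 = 6.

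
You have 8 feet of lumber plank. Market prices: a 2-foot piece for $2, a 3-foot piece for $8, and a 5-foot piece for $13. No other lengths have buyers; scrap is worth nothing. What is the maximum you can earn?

Build f[k] bottom-up: f[k] = max over allowed piece i of (p[i] + f[k−i]).
f[1] = 0
f[2] = 2
f[3] = 8
f[4] = 8
f[5] = 13
f[6] = 16  (first piece 3, then f[3]=8)
f[7] = 16
f[8] = 21  (first piece 3, then f[5]=13)
One optimal cutting: 5 + 3 → $21.

21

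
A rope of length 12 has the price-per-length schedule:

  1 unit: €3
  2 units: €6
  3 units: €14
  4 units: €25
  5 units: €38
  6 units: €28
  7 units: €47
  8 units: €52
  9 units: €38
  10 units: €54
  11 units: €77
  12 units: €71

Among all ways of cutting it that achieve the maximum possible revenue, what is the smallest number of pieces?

Let r[k] be the best obtainable value from length k. For each k, try every first piece i and keep the best of price[i] + r[k−i].
r[1] = 3
r[2] = max(3+3, 6+0) = 6
r[3] = max(3+6, 6+3, 14+0) = 14
r[4] = max(3+14, 6+6, 14+3, 25+0) = 25
r[5] = max(3+25, 6+14, 14+6, 25+3, 38+0) = 38
r[6] = max(3+38, 6+25, 14+14, 25+6, 38+3, 28+0) = 41
r[7] = max(3+41, 6+38, 14+25, …, 28+3, 47+0) = 47
r[8] = max(3+47, 6+41, 14+38, …, 47+3, 52+0) = 52
r[9] = max(3+52, 6+47, 14+41, …, 52+3, 38+0) = 63
r[10] = max(3+63, 6+52, 14+47, …, 38+3, 54+0) = 76
r[11] = max(3+76, 6+63, 14+52, …, 54+3, 77+0) = 79
r[12] = max(3+79, 6+76, 14+63, …, 77+3, 71+0) = 85
Maximum revenue is €85.
Now minimize piece count subject to staying optimal: for each k, pieces[k] = 1 + min over i with p[i]+r[k−i]=r[k] of pieces[k−i].
pieces[9] = 2
pieces[10] = 2
pieces[11] = 3
pieces[12] = 2

2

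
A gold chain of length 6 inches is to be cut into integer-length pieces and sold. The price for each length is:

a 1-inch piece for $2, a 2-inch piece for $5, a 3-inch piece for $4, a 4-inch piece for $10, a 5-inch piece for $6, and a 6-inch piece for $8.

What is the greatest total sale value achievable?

Let best[k] be the best obtainable value from length k. For each k, try every first piece i and keep the best of price[i] + best[k−i].
best[1] = 2
best[2] = max(2+2, 5+0) = 5
best[3] = max(2+5, 5+2, 4+0) = 7
best[4] = max(2+7, 5+5, 4+2, 10+0) = 10
best[5] = max(2+10, 5+7, 4+5, 10+2, 6+0) = 12
best[6] = max(2+12, 5+10, 4+7, 10+5, 6+2, 8+0) = 15
One optimal cutting: 2 + 2 + 2 → $5 + $5 + $5 = $15.

15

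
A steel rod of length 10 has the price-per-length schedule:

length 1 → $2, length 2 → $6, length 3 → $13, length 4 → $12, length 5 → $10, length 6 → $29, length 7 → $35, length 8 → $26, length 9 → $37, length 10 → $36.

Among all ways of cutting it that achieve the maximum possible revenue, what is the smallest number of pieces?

Build r[k] bottom-up: r[k] = max over allowed piece i of (p[i] + r[k−i]).
r[1] = 2
r[2] = max(2+2, 6+0) = 6
r[3] = max(2+6, 6+2, 13+0) = 13
r[4] = max(2+13, 6+6, 13+2, 12+0) = 15
r[5] = max(2+15, 6+13, 13+6, 12+2, 10+0) = 19
r[6] = max(2+19, 6+15, 13+13, 12+6, 10+2, 29+0) = 29
r[7] = max(2+29, 6+19, 13+15, …, 29+2, 35+0) = 35
r[8] = max(2+35, 6+29, 13+19, …, 35+2, 26+0) = 37
r[9] = max(2+37, 6+35, 13+29, …, 26+2, 37+0) = 42
r[10] = max(2+42, 6+37, 13+35, …, 37+2, 36+0) = 48
Maximum revenue is $48.
Now minimize piece count subject to staying optimal: for each k, pieces[k] = 1 + min over i with p[i]+r[k−i]=r[k] of pieces[k−i].
pieces[7] = 1
pieces[8] = 2
pieces[9] = 2
pieces[10] = 2

2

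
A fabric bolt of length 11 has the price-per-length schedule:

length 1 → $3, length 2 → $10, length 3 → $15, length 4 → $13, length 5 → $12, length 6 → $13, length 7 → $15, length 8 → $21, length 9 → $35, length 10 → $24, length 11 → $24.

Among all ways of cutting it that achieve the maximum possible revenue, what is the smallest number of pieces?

4

Build r[k] bottom-up: r[k] = max over allowed piece i of (p[i] + r[k−i]).
r[1] = 3
r[2] = max(3+3, 10+0) = 10
r[3] = max(3+10, 10+3, 15+0) = 15
r[4] = max(3+15, 10+10, 15+3, 13+0) = 20
r[5] = max(3+20, 10+15, 15+10, 13+3, 12+0) = 25
r[6] = max(3+25, 10+20, 15+15, 13+10, 12+3, 13+0) = 30
r[7] = max(3+30, 10+25, 15+20, …, 13+3, 15+0) = 35
r[8] = max(3+35, 10+30, 15+25, …, 15+3, 21+0) = 40
r[9] = max(3+40, 10+35, 15+30, …, 21+3, 35+0) = 45
r[10] = max(3+45, 10+40, 15+35, …, 35+3, 24+0) = 50
r[11] = max(3+50, 10+45, 15+40, …, 24+3, 24+0) = 55
Maximum revenue is $55.
Now minimize piece count subject to staying optimal: for each k, pieces[k] = 1 + min over i with p[i]+r[k−i]=r[k] of pieces[k−i].
pieces[8] = 3
pieces[9] = 3
pieces[10] = 4
pieces[11] = 4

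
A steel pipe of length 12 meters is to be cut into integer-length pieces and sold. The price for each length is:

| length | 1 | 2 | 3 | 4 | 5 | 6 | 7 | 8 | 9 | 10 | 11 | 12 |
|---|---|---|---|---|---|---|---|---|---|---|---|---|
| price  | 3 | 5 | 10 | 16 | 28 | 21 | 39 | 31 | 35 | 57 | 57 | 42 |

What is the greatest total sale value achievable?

67

Build R[k] bottom-up: R[k] = max over allowed piece i of (p[i] + R[k−i]).
R[1] = 3
R[2] = max(3+3, 5+0) = 6
R[3] = max(3+6, 5+3, 10+0) = 10
R[4] = max(3+10, 5+6, 10+3, 16+0) = 16
R[5] = max(3+16, 5+10, 10+6, 16+3, 28+0) = 28
R[6] = max(3+28, 5+16, 10+10, 16+6, 28+3, 21+0) = 31
R[7] = max(3+31, 5+28, 10+16, …, 21+3, 39+0) = 39
R[8] = max(3+39, 5+31, 10+28, …, 39+3, 31+0) = 42
R[9] = max(3+42, 5+39, 10+31, …, 31+3, 35+0) = 45
R[10] = max(3+45, 5+42, 10+39, …, 35+3, 57+0) = 57
R[11] = max(3+57, 5+45, 10+42, …, 57+3, 57+0) = 60
R[12] = max(3+60, 5+57, 10+45, …, 57+3, 42+0) = 67
One optimal cutting: 7 + 5 → $39 + $28 = $67.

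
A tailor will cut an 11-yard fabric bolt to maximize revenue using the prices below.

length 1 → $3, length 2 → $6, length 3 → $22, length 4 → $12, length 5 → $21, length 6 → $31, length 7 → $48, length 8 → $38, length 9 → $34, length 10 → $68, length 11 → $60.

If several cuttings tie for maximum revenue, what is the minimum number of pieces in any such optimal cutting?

Build r[k] bottom-up: r[k] = max over allowed piece i of (p[i] + r[k−i]).
r[1] = 3
r[2] = 6  (first piece 1, then r[1]=3)
r[3] = 22
r[4] = 25  (first piece 1, then r[3]=22)
r[5] = 28  (first piece 1, then r[4]=25)
r[6] = 44  (first piece 3, then r[3]=22)
r[7] = 48
r[8] = 51  (first piece 1, then r[7]=48)
r[9] = 66  (first piece 3, then r[6]=44)
r[10] = 70  (first piece 3, then r[7]=48)
r[11] = 73  (first piece 1, then r[10]=70)
Maximum revenue is $73.
Now minimize piece count subject to staying optimal: for each k, pieces[k] = 1 + min over i with p[i]+r[k−i]=r[k] of pieces[k−i].
pieces[8] = 2
pieces[9] = 3
pieces[10] = 2
pieces[11] = 3

3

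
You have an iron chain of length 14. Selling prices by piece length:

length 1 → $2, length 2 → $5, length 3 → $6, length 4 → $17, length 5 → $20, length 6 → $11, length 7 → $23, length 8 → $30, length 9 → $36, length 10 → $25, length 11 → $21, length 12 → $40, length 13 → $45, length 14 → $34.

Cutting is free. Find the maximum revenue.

57

Consider every possible first cut. v[k] is the best of p[i]+v[k−i] over all sellable i≤k.
v[1] = 2
v[2] = 5
v[3] = 7  (first piece 1, then v[2]=5)
v[4] = 17
v[5] = 20
v[6] = 22  (first piece 1, then v[5]=20)
v[7] = 25  (first piece 2, then v[5]=20)
v[8] = 34  (first piece 4, then v[4]=17)
v[9] = 37  (first piece 4, then v[5]=20)
v[10] = 40  (first piece 5, then v[5]=20)
v[11] = 42  (first piece 1, then v[10]=40)
v[12] = 51  (first piece 4, then v[8]=34)
v[13] = 54  (first piece 4, then v[9]=37)
v[14] = 57  (first piece 4, then v[10]=40)
One optimal cutting: 5 + 5 + 4 → $20 + $20 + $17 = $57.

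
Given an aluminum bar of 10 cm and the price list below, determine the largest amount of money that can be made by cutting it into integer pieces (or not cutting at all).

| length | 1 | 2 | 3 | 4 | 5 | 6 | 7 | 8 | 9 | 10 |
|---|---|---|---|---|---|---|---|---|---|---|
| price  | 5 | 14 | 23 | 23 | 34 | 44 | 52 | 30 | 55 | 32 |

Build best[k] bottom-up: best[k] = max over allowed piece i of (p[i] + best[k−i]).
best[1] = 5
best[2] = 14
best[3] = 23
best[4] = 28  (first piece 1, then best[3]=23)
best[5] = 37  (first piece 2, then best[3]=23)
best[6] = 46  (first piece 3, then best[3]=23)
best[7] = 52
best[8] = 60  (first piece 2, then best[6]=46)
best[9] = 69  (first piece 3, then best[6]=46)
best[10] = 75  (first piece 3, then best[7]=52)
One optimal cutting: 7 + 3 → $52 + $23 = $75.

75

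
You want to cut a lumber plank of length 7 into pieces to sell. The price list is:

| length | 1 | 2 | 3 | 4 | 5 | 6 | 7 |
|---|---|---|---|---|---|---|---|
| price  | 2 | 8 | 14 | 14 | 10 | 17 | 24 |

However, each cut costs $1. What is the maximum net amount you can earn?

Build v[k] bottom-up: v[k] = max over allowed piece i of (p[i] + v[k−i]) − 1 per cut.
v[1] = 2
v[2] = max(2+2-1, 8+0) = 8
v[3] = max(2+8-1, 8+2-1, 14+0) = 14
v[4] = max(2+14-1, 8+8-1, 14+2-1, 14+0) = 15
v[5] = max(2+15-1, 8+14-1, 14+8-1, 14+2-1, 10+0) = 21
v[6] = max(2+21-1, 8+15-1, 14+14-1, 14+8-1, 10+2-1, 17+0) = 27
v[7] = max(2+27-1, 8+21-1, 14+15-1, …, 17+2-1, 24+0) = 28
One optimal plan: pieces 3 + 3 + 1 (2 cuts) → $30 − $2 = $28.

28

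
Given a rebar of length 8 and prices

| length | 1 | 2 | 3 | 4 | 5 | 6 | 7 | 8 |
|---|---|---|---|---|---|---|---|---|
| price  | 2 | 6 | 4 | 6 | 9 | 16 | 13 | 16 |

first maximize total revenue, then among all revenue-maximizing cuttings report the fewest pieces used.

Let r[k] be the best obtainable value from length k. For each k, try every first piece i and keep the best of price[i] + r[k−i].
r[1] = 2
r[2] = 6
r[3] = 8  (first piece 1, then r[2]=6)
r[4] = 12  (first piece 2, then r[2]=6)
r[5] = 14  (first piece 1, then r[4]=12)
r[6] = 18  (first piece 2, then r[4]=12)
r[7] = 20  (first piece 1, then r[6]=18)
r[8] = 24  (first piece 2, then r[6]=18)
Maximum revenue is ₹24.
Now minimize piece count subject to staying optimal: for each k, pieces[k] = 1 + min over i with p[i]+r[k−i]=r[k] of pieces[k−i].
pieces[5] = 3
pieces[6] = 3
pieces[7] = 4
pieces[8] = 4

4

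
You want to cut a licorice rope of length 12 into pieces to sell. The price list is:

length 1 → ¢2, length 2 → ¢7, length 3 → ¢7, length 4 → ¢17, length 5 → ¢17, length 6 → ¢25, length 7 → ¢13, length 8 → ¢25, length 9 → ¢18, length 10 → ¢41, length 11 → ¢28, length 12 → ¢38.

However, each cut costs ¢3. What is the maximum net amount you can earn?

47

Let net[k] be the best obtainable value from length k. For each k, try every first piece i and keep the best of price[i] + net[k−i] minus the 3 cut fee when i<k.
net[1] = 2
net[2] = max(2+2-3, 7+0) = 7
net[3] = max(2+7-3, 7+2-3, 7+0) = 7
net[4] = max(2+7-3, 7+7-3, 7+2-3, 17+0) = 17
net[5] = max(2+17-3, 7+7-3, 7+7-3, 17+2-3, 17+0) = 17
net[6] = max(2+17-3, 7+17-3, 7+7-3, 17+7-3, 17+2-3, 25+0) = 25
net[7] = max(2+25-3, 7+17-3, 7+17-3, …, 25+2-3, 13+0) = 24
net[8] = max(2+24-3, 7+25-3, 7+17-3, …, 13+2-3, 25+0) = 31
net[9] = max(2+31-3, 7+24-3, 7+25-3, …, 25+2-3, 18+0) = 31
net[10] = max(2+31-3, 7+31-3, 7+24-3, …, 18+2-3, 41+0) = 41
net[11] = max(2+41-3, 7+31-3, 7+31-3, …, 41+2-3, 28+0) = 40
net[12] = max(2+40-3, 7+41-3, 7+31-3, …, 28+2-3, 38+0) = 47
One optimal plan: pieces 6 + 6 (1 cut) → ¢50 − ¢3 = ¢47.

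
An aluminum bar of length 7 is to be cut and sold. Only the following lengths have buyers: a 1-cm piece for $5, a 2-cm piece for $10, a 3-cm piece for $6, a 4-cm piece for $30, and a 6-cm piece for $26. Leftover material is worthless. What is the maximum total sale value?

45

Build r[k] bottom-up: r[k] = max over allowed piece i of (p[i] + r[k−i]).
r[1] = 5
r[2] = 10  (first piece 1, then r[1]=5)
r[3] = 15  (first piece 1, then r[2]=10)
r[4] = 30
r[5] = 35  (first piece 1, then r[4]=30)
r[6] = 40  (first piece 1, then r[5]=35)
r[7] = 45  (first piece 1, then r[6]=40)
One optimal cutting: 4 + 1 + 1 + 1 → $45.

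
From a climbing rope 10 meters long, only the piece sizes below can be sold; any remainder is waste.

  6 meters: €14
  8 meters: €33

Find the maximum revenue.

Let r[k] be the best obtainable value from length k. For each k, try every first piece i and keep the best of price[i] + r[k−i].
r[1] = 0
r[2] = 0
r[3] = 0
r[4] = 0
r[5] = 0
r[6] = 14
r[7] = 14
r[8] = max(14+0, 33+0) = 33
r[9] = max(14+0, 33+0) = 33
r[10] = max(14+0, 33+0) = 33
One optimal cutting: pieces 8 with 2 meters of scrap → €33.

33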